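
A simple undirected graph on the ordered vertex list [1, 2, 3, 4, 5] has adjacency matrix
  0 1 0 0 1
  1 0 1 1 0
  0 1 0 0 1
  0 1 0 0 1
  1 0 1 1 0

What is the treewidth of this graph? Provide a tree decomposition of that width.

Every bag has size at most 3, so the width is 3 − 1 = 2 and tw(G) ≤ 2. For the lower bound, G contains the cycle 4–5–1–2–4, so G is not a forest; only forests have treewidth ≤ 1, hence tw(G) ≥ 2. The upper and lower bounds meet at 2, so that is the treewidth.

Treewidth 2.
Bags: B1 = {2, 4, 5}  B2 = {1, 2, 5}  B3 = {2, 3, 5}
Tree: B1–B2, B2–B3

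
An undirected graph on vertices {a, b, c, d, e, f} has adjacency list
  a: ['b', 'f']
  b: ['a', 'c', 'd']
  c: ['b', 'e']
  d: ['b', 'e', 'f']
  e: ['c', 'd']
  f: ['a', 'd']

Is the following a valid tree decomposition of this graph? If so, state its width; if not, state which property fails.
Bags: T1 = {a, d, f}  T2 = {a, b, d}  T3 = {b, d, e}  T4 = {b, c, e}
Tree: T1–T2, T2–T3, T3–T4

Checking the three conditions: (i) the bags cover all of {a, b, c, d, e, f}; (ii) for each edge, some bag contains both endpoints; (iii) the bags containing any fixed vertex form a subtree. All hold, so the decomposition is valid with width 3 − 1 = 2.

Yes; width 2.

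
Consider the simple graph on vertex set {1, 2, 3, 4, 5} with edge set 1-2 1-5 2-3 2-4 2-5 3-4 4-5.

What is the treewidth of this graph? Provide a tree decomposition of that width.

Treewidth 2.
One such decomposition:
Bags: B1 = {2, 4, 5}  B2 = {2, 3, 4}  B3 = {1, 2, 5}
Tree: B1–B2, B1–B3

Every bag has size at most 3, so the width is 3 − 1 = 2 and tw(G) ≤ 2. For the lower bound, the 3 vertices {1, 2, 5} are pairwise adjacent, and any tree decomposition puts a clique entirely inside one bag — forcing width ≥ 2. Hence tw(G) = 2 exactly.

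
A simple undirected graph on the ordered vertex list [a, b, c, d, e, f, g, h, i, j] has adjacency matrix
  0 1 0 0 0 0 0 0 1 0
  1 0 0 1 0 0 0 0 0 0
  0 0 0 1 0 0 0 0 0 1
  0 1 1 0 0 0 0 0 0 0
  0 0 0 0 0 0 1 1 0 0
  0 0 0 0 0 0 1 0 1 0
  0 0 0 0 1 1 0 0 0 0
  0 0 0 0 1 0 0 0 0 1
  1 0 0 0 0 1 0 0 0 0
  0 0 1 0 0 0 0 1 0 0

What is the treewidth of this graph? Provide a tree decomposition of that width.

Treewidth 2.
One such decomposition:
Bags: B1 = {e, f, g}  B2 = {e, f, h}  B3 = {f, h, j}  B4 = {c, f, j}  B5 = {c, d, f}  B6 = {b, d, f}  B7 = {a, b, f}  B8 = {a, f, i}
Tree: B1–B2, B2–B3, B3–B4, B4–B5, B5–B6, B6–B7, B7–B8

The largest bag has 3 vertices, giving width 2; this decomposition certifies tw(G) ≤ 2. Since f–g–e–h–j–c–d–b–a–i–f is a cycle in G, G is not acyclic. Forests are exactly the graphs of treewidth ≤ 1, so tw(G) ≥ 2. Combining the bounds, tw(G) = 2.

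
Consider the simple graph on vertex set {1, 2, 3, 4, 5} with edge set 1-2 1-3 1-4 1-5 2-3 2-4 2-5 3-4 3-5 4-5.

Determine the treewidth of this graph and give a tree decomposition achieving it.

Treewidth 4.
Bags: B1 = {1, 2, 3, 4, 5}
Tree: (single bag)

A single bag containing all 5 vertices is trivially a valid decomposition of width 4. Conversely, {1, 2, 3, 4, 5} is a clique of size 5, and the vertices of any clique must share a bag in every tree decomposition; so some bag has ≥ 5 vertices and tw(G) ≥ 4. Therefore the treewidth is 4.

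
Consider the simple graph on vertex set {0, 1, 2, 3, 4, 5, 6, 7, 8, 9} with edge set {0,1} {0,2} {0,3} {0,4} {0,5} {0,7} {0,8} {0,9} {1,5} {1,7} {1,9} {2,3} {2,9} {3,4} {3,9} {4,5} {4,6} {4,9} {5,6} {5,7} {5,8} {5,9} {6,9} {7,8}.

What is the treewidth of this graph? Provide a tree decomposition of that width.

Treewidth 3.
Bags: B1 = {4, 5, 6, 9}  B2 = {0, 4, 5, 9}  B3 = {0, 1, 5, 9}  B4 = {0, 1, 5, 7}  B5 = {0, 3, 4, 9}  B6 = {0, 5, 7, 8}  B7 = {0, 2, 3, 9}
Tree: B1–B2, B2–B3, B3–B4, B2–B5, B4–B6, B5–B7

The largest bag has 4 vertices, giving width 3; this decomposition certifies tw(G) ≤ 3. On the other hand G contains the 4-clique {0, 2, 3, 9}. A clique must lie in a single bag of any decomposition, so no decomposition can have width below 3. The upper and lower bounds meet at 3, so that is the treewidth.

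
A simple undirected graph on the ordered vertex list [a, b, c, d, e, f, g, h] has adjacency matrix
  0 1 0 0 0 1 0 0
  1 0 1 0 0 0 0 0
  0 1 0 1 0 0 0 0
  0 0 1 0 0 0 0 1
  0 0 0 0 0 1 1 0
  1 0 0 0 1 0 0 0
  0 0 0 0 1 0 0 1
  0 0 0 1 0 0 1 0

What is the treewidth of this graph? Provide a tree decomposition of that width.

The largest bag has 3 vertices, giving width 2; this decomposition certifies tw(G) ≤ 2. Since c–b–a–f–e–g–h–d–c is a cycle in G, G is not acyclic. Forests are exactly the graphs of treewidth ≤ 1, so tw(G) ≥ 2. The upper and lower bounds meet at 2, so that is the treewidth.

Treewidth 2.
One such decomposition:
Bags: B1 = {a, b, c}  B2 = {a, c, f}  B3 = {c, e, f}  B4 = {c, e, g}  B5 = {c, g, h}  B6 = {c, d, h}
Tree: B1–B2, B2–B3, B3–B4, B4–B5, B5–B6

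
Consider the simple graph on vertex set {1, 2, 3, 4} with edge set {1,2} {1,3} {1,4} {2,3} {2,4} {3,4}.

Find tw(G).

3

A width-3 tree decomposition is:
Bags: B1 = {1, 2, 3, 4}
Tree: (single bag)
With just one bag of size 4, the width is 4 − 1 = 3, so tw(G) ≤ 3. For the lower bound, the 4 vertices {1, 2, 3, 4} are pairwise adjacent, and any tree decomposition puts a clique entirely inside one bag — forcing width ≥ 3. Combining the bounds, tw(G) = 3.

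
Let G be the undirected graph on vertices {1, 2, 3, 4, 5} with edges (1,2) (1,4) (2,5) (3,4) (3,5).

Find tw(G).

A width-2 tree decomposition is:
Bags: B1 = {1, 2, 4}  B2 = {2, 3, 4}  B3 = {2, 3, 5}
Tree: B1–B2, B2–B3
Every bag has size at most 3, so the width is 3 − 1 = 2 and tw(G) ≤ 2. Since 2–1–4–3–5–2 is a cycle in G, G is not acyclic. Forests are exactly the graphs of treewidth ≤ 1, so tw(G) ≥ 2. Hence tw(G) = 2 exactly.

2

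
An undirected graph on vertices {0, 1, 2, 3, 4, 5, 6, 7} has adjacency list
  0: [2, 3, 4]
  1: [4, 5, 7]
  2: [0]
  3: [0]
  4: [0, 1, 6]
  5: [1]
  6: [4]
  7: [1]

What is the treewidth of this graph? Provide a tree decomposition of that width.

Treewidth 1.
Bags: B1 = {4, 6}  B2 = {1, 4}  B3 = {1, 5}  B4 = {0, 4}  B5 = {0, 2}  B6 = {0, 3}  B7 = {1, 7}
Tree: B1–B2, B2–B3, B2–B4, B4–B5, B5–B6, B2–B7

Each bag holds 2 vertices, so the decomposition has width 1, which upper-bounds the treewidth. G has an edge, so its treewidth is at least 1. Hence tw(G) = 1 exactly.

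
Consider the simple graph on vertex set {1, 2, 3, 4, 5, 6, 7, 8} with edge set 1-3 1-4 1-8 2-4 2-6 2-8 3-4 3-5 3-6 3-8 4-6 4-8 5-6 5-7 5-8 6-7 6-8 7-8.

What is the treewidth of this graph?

3

A width-3 tree decomposition is:
Bags: B1 = {1, 3, 4, 8}  B2 = {3, 4, 6, 8}  B3 = {3, 5, 6, 8}  B4 = {5, 6, 7, 8}  B5 = {2, 4, 6, 8}
Tree: B1–B2, B2–B3, B3–B4, B2–B5
Every bag has size at most 4, so the width is 4 − 1 = 3 and tw(G) ≤ 3. For the lower bound, the 4 vertices {1, 3, 4, 8} are pairwise adjacent, and any tree decomposition puts a clique entirely inside one bag — forcing width ≥ 3. Combining the bounds, tw(G) = 3.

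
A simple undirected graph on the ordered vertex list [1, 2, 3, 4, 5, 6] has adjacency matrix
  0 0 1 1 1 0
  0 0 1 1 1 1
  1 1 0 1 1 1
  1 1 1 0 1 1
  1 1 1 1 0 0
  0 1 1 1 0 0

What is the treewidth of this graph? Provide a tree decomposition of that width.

Treewidth 3.
Bags: B1 = {2, 3, 4, 5}  B2 = {2, 3, 4, 6}  B3 = {1, 3, 4, 5}
Tree: B1–B2, B1–B3

Each bag holds 4 vertices, so the decomposition has width 3, which upper-bounds the treewidth. For the lower bound, the 4 vertices {1, 3, 4, 5} are pairwise adjacent, and any tree decomposition puts a clique entirely inside one bag — forcing width ≥ 3. The upper and lower bounds meet at 3, so that is the treewidth.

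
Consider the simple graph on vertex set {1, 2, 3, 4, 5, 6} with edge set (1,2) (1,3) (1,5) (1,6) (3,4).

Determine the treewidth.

A width-1 tree decomposition is:
Bags: B1 = {1, 2}  B2 = {1, 3}  B3 = {3, 4}  B4 = {1, 5}  B5 = {1, 6}
Tree: B1–B2, B2–B3, B1–B4, B1–B5
Every bag has size at most 2, so the width is 2 − 1 = 1 and tw(G) ≤ 1. G has an edge, so its treewidth is at least 1. The upper and lower bounds meet at 1, so that is the treewidth.

1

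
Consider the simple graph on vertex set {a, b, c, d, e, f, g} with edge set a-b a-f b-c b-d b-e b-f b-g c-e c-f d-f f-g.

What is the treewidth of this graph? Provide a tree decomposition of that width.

Treewidth 2.
One optimal decomposition is:
Bags: B1 = {b, d, f}  B2 = {b, f, g}  B3 = {a, b, f}  B4 = {b, c, f}  B5 = {b, c, e}
Tree: B1–B2, B2–B3, B2–B4, B4–B5

Each bag holds 3 vertices, so the decomposition has width 2, which upper-bounds the treewidth. On the other hand G contains the 3-clique {b, c, e}. A clique must lie in a single bag of any decomposition, so no decomposition can have width below 2. Combining the bounds, tw(G) = 2.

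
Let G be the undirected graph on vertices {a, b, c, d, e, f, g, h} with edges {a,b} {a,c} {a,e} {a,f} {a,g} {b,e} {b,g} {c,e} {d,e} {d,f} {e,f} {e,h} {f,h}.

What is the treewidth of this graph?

A width-2 tree decomposition is:
Bags: B1 = {a, e, f}  B2 = {a, c, e}  B3 = {a, b, e}  B4 = {a, b, g}  B5 = {e, f, h}  B6 = {d, e, f}
Tree: B1–B2, B1–B3, B3–B4, B1–B5, B5–B6
Every bag has size at most 3, so the width is 3 − 1 = 2 and tw(G) ≤ 2. Conversely, {a, b, g} is a clique of size 3, and the vertices of any clique must share a bag in every tree decomposition; so some bag has ≥ 3 vertices and tw(G) ≥ 2. Combining the bounds, tw(G) = 2.

2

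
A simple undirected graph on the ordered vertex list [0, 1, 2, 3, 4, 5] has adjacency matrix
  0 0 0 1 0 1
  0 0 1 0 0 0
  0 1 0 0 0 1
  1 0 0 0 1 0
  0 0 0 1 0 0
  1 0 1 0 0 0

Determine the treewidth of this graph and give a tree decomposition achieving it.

Each bag holds 2 vertices, so the decomposition has width 1, which upper-bounds the treewidth. Since G has at least one edge (e.g. 4–3), it is not an edgeless graph, so tw(G) ≥ 1. Hence tw(G) = 1 exactly.

Treewidth 1.
One such decomposition:
Bags: B1 = {3, 4}  B2 = {0, 3}  B3 = {0, 5}  B4 = {2, 5}  B5 = {1, 2}
Tree: B1–B2, B2–B3, B3–B4, B4–B5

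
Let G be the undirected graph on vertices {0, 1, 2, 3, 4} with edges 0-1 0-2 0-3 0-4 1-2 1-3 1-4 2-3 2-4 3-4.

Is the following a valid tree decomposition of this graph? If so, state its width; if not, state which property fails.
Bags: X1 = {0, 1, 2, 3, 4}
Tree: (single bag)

Yes; width 4.

Checking the three conditions: (i) the bags cover all of {0, 1, 2, 3, 4}; (ii) for each edge, some bag contains both endpoints; (iii) the bags containing any fixed vertex form a subtree. All hold, so the decomposition is valid with width 5 − 1 = 4.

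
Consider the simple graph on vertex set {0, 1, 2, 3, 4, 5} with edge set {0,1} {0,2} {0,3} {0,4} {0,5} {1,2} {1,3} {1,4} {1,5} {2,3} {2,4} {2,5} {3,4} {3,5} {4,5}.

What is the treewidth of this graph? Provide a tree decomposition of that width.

With just one bag of size 6, the width is 6 − 1 = 5, so tw(G) ≤ 5. For the lower bound, the 6 vertices {0, 1, 2, 3, 4, 5} are pairwise adjacent, and any tree decomposition puts a clique entirely inside one bag — forcing width ≥ 5. Hence tw(G) = 5 exactly.

Treewidth 5.
Bags: B1 = {0, 1, 2, 3, 4, 5}
Tree: (single bag)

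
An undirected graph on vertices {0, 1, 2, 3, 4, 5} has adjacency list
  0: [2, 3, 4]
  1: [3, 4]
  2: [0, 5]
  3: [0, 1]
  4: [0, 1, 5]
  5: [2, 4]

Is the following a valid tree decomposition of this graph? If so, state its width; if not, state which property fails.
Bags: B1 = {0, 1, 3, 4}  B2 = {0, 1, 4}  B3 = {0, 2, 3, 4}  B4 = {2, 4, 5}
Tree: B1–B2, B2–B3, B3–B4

No — bags containing vertex 3 are not connected in the tree.

A tree decomposition must satisfy three properties: every vertex lies in some bag; for every edge, both endpoints lie together in some bag; and for every vertex, the bags containing it form a connected subtree. Here bags containing vertex 3 are not connected in the tree, so the decomposition is invalid.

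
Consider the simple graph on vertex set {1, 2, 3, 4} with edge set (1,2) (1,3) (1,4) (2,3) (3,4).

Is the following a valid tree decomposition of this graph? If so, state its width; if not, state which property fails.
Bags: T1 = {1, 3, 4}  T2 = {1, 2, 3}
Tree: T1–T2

Yes; width 2.

Every vertex of G appears in some bag (union = {1, 2, 3, 4}); every edge is covered by a bag; and for each vertex v the set of bags containing v is connected in the bag tree. The decomposition is therefore valid. The largest bag has 3 vertices, so the width is 2.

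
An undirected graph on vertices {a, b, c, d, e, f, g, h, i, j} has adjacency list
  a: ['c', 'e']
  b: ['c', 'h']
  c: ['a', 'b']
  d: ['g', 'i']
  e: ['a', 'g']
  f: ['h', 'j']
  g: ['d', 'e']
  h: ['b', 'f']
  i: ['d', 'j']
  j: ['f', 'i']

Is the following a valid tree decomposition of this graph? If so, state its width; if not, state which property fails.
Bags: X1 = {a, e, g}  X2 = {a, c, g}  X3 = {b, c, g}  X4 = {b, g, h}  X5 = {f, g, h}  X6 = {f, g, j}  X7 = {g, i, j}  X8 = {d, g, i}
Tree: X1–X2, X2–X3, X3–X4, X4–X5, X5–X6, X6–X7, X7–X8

Yes; width 2.

Checking the three conditions: (i) the bags cover all of {a, b, c, d, e, f, g, h, i, j}; (ii) for each edge, some bag contains both endpoints; (iii) the bags containing any fixed vertex form a subtree. All hold, so the decomposition is valid with width 3 − 1 = 2.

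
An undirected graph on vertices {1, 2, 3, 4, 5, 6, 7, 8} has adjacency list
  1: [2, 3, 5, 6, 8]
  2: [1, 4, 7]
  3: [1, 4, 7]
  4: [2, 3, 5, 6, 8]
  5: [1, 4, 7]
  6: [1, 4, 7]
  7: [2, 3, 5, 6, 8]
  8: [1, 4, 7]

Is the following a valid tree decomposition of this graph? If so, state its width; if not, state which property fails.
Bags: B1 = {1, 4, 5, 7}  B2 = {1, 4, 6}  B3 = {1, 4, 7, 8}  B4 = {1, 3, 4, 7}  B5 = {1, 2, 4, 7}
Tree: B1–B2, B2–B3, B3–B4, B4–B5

A tree decomposition must satisfy three properties: every vertex lies in some bag; for every edge, both endpoints lie together in some bag; and for every vertex, the bags containing it form a connected subtree. Here edge (7,6) lies in no bag, so the decomposition is invalid.

No — edge (7,6) lies in no bag.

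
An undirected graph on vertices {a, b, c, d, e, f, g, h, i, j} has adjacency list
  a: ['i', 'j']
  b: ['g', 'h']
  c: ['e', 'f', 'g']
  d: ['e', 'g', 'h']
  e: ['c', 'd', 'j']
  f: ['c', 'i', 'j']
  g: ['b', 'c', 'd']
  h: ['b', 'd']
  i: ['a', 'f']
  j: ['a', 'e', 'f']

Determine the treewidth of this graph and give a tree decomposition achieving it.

Treewidth 2.
One such decomposition:
Bags: B1 = {b, g, h}  B2 = {d, g, h}  B3 = {c, d, g}  B4 = {c, d, e}  B5 = {c, e, f}  B6 = {e, f, j}  B7 = {f, i, j}  B8 = {a, i, j}
Tree: B1–B2, B2–B3, B3–B4, B4–B5, B5–B6, B6–B7, B7–B8

The largest bag has 3 vertices, giving width 2; this decomposition certifies tw(G) ≤ 2. The edges b–h–d–g–b form a cycle, so G is not a tree and its treewidth is at least 2. Combining the bounds, tw(G) = 2.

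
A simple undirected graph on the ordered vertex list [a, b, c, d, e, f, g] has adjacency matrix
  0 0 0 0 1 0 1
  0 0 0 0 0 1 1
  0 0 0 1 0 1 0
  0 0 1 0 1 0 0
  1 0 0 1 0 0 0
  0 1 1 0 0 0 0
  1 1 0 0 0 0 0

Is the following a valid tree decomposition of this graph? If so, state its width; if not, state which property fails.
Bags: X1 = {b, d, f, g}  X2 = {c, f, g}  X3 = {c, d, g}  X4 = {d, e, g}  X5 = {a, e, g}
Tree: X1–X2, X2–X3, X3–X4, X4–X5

A tree decomposition must satisfy three properties: every vertex lies in some bag; for every edge, both endpoints lie together in some bag; and for every vertex, the bags containing it form a connected subtree. Here bags containing vertex d are not connected in the tree, so the decomposition is invalid.

No — bags containing vertex d are not connected in the tree.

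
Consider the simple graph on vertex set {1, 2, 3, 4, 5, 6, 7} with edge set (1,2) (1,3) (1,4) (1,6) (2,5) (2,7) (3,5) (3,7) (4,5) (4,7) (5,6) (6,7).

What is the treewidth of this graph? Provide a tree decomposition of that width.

Treewidth 3.
One such decomposition:
Bags: B1 = {1, 3, 5, 7}  B2 = {1, 5, 6, 7}  B3 = {1, 2, 5, 7}  B4 = {1, 4, 5, 7}
Tree: B1–B2, B2–B3, B3–B4

Every bag has size at most 4, so the width is 4 − 1 = 3 and tw(G) ≤ 3. For the lower bound: the 4 vertex sets {3,5}, {6,7}, {1}, {2} are disjoint, each induces a connected subgraph, and every pair is joined by at least one edge of G. Contracting each set to a single vertex therefore yields K_{4} as a minor, and since treewidth is minor-monotone, tw(G) ≥ tw(K_{4}) = 3. Therefore the treewidth is 3.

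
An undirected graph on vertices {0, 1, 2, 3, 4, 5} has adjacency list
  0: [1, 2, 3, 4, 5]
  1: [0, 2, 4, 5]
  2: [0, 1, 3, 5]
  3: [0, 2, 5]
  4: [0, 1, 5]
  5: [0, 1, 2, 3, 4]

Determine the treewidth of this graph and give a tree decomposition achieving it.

Treewidth 3.
Bags: B1 = {0, 1, 2, 5}  B2 = {0, 1, 4, 5}  B3 = {0, 2, 3, 5}
Tree: B1–B2, B1–B3

Each bag holds 4 vertices, so the decomposition has width 3, which upper-bounds the treewidth. On the other hand G contains the 4-clique {0, 1, 2, 5}. A clique must lie in a single bag of any decomposition, so no decomposition can have width below 3. Therefore the treewidth is 3.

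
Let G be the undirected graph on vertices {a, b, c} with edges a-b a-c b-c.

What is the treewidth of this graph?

2

A width-2 tree decomposition is:
Bags: B1 = {a, b, c}
Tree: (single bag)
With just one bag of size 3, the width is 3 − 1 = 2, so tw(G) ≤ 2. For the lower bound, the 3 vertices {a, b, c} are pairwise adjacent, and any tree decomposition puts a clique entirely inside one bag — forcing width ≥ 2. The upper and lower bounds meet at 2, so that is the treewidth.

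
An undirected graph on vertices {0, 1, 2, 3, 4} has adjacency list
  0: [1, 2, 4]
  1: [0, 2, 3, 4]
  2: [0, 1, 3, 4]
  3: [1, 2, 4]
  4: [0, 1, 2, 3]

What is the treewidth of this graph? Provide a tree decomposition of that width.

Treewidth 3.
One optimal decomposition is:
Bags: B1 = {0, 1, 2, 4}  B2 = {1, 2, 3, 4}
Tree: B1–B2

Every bag has size at most 4, so the width is 4 − 1 = 3 and tw(G) ≤ 3. For the lower bound, the 4 vertices {0, 1, 2, 4} are pairwise adjacent, and any tree decomposition puts a clique entirely inside one bag — forcing width ≥ 3. Therefore the treewidth is 3.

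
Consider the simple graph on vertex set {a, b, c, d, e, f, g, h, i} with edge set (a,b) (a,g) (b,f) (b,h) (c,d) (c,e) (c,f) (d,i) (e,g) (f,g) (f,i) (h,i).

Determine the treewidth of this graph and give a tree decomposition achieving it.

Treewidth 3.
One optimal decomposition is:
Bags: B1 = {c, d, e, i}  B2 = {c, e, f, i}  B3 = {e, f, g, i}  B4 = {f, g, h, i}  B5 = {b, f, g, h}  B6 = {a, b, g, h}
Tree: B1–B2, B2–B3, B3–B4, B4–B5, B5–B6

Every bag has size at most 4, so the width is 4 − 1 = 3 and tw(G) ≤ 3. For the lower bound: the 4 vertex sets {c,d,e}, {i}, {f}, {a,b,g,h} are disjoint, each induces a connected subgraph, and every pair is joined by at least one edge of G. Contracting each set to a single vertex therefore yields K_{4} as a minor, and since treewidth is minor-monotone, tw(G) ≥ tw(K_{4}) = 3. Therefore the treewidth is 3.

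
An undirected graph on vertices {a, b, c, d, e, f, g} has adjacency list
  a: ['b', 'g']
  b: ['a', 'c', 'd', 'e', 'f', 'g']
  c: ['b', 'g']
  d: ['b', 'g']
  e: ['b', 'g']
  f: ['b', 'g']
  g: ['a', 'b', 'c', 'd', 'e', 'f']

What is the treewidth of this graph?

2

A width-2 tree decomposition is:
Bags: B1 = {b, d, g}  B2 = {a, b, g}  B3 = {b, f, g}  B4 = {b, c, g}  B5 = {b, e, g}
Tree: B1–B2, B1–B3, B1–B4, B2–B5
Each bag holds 3 vertices, so the decomposition has width 2, which upper-bounds the treewidth. Conversely, {b, d, g} is a clique of size 3, and the vertices of any clique must share a bag in every tree decomposition; so some bag has ≥ 3 vertices and tw(G) ≥ 2. Combining the bounds, tw(G) = 2.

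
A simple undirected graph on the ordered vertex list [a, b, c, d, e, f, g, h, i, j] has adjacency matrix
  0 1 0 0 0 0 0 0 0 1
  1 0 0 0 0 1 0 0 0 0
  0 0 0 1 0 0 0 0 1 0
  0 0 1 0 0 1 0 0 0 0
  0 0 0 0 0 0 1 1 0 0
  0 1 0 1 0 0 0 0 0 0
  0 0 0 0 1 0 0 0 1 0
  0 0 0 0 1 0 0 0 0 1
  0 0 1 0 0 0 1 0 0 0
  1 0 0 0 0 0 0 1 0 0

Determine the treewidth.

2

A width-2 tree decomposition is:
Bags: B1 = {b, d, f}  B2 = {a, b, d}  B3 = {a, d, j}  B4 = {d, h, j}  B5 = {d, e, h}  B6 = {d, e, g}  B7 = {d, g, i}  B8 = {c, d, i}
Tree: B1–B2, B2–B3, B3–B4, B4–B5, B5–B6, B6–B7, B7–B8
Each bag holds 3 vertices, so the decomposition has width 2, which upper-bounds the treewidth. For the lower bound, G contains the cycle d–f–b–a–j–h–e–g–i–c–d, so G is not a forest; only forests have treewidth ≤ 1, hence tw(G) ≥ 2. Therefore the treewidth is 2.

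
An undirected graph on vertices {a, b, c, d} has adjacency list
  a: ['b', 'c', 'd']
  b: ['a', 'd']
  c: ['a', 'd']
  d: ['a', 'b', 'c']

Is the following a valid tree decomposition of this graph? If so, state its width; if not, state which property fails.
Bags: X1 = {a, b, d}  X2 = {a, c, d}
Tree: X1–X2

Yes; width 2.

Every vertex of G appears in some bag (union = {a, b, c, d}); every edge is covered by a bag; and for each vertex v the set of bags containing v is connected in the bag tree. The decomposition is therefore valid. The largest bag has 3 vertices, so the width is 2.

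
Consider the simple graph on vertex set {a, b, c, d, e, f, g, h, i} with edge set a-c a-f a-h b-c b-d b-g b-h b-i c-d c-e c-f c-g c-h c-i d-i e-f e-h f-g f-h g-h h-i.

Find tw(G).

3

A width-3 tree decomposition is:
Bags: B1 = {c, f, g, h}  B2 = {b, c, g, h}  B3 = {b, c, h, i}  B4 = {a, c, f, h}  B5 = {c, e, f, h}  B6 = {b, c, d, i}
Tree: B1–B2, B2–B3, B1–B4, B1–B5, B3–B6
Each bag holds 4 vertices, so the decomposition has width 3, which upper-bounds the treewidth. Conversely, {b, c, d, i} is a clique of size 4, and the vertices of any clique must share a bag in every tree decomposition; so some bag has ≥ 4 vertices and tw(G) ≥ 3. The upper and lower bounds meet at 3, so that is the treewidth.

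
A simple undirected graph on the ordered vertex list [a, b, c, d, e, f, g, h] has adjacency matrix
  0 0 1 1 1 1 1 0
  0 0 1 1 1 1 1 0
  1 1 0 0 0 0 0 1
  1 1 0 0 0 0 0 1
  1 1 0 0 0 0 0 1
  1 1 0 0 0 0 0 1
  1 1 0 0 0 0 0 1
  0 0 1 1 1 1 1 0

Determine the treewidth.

3

A width-3 tree decomposition is:
Bags: B1 = {a, b, e, h}  B2 = {a, b, g, h}  B3 = {a, b, c, h}  B4 = {a, b, d, h}  B5 = {a, b, f, h}
Tree: B1–B2, B2–B3, B3–B4, B4–B5
Each bag holds 4 vertices, so the decomposition has width 3, which upper-bounds the treewidth. For the lower bound: the 4 vertex sets {a,e}, {b,g}, {h}, {c} are disjoint, each induces a connected subgraph, and every pair is joined by at least one edge of G. Contracting each set to a single vertex therefore yields K_{4} as a minor, and since treewidth is minor-monotone, tw(G) ≥ tw(K_{4}) = 3. Hence tw(G) = 3 exactly.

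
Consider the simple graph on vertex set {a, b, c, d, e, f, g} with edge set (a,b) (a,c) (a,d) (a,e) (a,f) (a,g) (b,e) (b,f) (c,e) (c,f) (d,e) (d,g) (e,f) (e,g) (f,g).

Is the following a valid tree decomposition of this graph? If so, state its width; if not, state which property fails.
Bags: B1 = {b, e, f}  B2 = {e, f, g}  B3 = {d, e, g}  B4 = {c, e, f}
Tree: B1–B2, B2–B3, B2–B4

No — vertex a appears in no bag.

A tree decomposition must satisfy three properties: every vertex lies in some bag; for every edge, both endpoints lie together in some bag; and for every vertex, the bags containing it form a connected subtree. Here vertex a appears in no bag, so the decomposition is invalid.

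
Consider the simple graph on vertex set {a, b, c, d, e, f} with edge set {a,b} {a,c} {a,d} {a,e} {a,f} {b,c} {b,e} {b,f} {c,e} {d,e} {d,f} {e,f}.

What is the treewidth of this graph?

A width-3 tree decomposition is:
Bags: B1 = {a, b, c, e}  B2 = {a, b, e, f}  B3 = {a, d, e, f}
Tree: B1–B2, B2–B3
Each bag holds 4 vertices, so the decomposition has width 3, which upper-bounds the treewidth. Conversely, {a, b, c, e} is a clique of size 4, and the vertices of any clique must share a bag in every tree decomposition; so some bag has ≥ 4 vertices and tw(G) ≥ 3. Therefore the treewidth is 3.

3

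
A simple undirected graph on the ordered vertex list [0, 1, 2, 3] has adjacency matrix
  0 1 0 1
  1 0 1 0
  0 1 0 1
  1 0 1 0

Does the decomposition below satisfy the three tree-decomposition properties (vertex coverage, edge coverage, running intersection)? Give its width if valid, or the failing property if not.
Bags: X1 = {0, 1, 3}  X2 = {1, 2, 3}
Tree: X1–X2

Yes; width 2.

Every vertex of G appears in some bag (union = {0, 1, 2, 3}); every edge is covered by a bag; and for each vertex v the set of bags containing v is connected in the bag tree. The decomposition is therefore valid. The largest bag has 3 vertices, so the width is 2.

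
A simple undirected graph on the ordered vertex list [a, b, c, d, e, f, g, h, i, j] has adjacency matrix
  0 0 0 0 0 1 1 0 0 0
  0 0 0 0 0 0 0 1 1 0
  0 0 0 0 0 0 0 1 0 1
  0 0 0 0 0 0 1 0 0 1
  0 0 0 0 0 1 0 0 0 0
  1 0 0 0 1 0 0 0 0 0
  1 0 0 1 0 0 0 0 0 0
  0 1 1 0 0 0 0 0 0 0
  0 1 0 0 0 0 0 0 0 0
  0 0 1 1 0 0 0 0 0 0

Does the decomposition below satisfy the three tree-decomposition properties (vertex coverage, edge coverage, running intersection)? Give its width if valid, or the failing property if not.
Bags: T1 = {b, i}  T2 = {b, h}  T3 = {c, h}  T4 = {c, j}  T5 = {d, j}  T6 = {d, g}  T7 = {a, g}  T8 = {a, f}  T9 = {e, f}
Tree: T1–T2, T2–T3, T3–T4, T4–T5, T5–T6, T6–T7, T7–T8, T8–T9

Yes; width 1.

Checking the three conditions: (i) the bags cover all of {a, b, c, d, e, f, g, h, i, j}; (ii) for each edge, some bag contains both endpoints; (iii) the bags containing any fixed vertex form a subtree. All hold, so the decomposition is valid with width 2 − 1 = 1.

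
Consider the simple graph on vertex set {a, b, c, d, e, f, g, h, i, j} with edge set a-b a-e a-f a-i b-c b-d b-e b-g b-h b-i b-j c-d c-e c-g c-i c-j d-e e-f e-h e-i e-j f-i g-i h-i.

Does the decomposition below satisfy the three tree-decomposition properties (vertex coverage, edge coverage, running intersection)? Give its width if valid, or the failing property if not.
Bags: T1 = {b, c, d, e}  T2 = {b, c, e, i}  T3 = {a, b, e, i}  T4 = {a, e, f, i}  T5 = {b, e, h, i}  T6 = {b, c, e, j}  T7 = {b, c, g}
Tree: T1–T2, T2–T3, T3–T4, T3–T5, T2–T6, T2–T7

A tree decomposition must satisfy three properties: every vertex lies in some bag; for every edge, both endpoints lie together in some bag; and for every vertex, the bags containing it form a connected subtree. Here edge (i,g) lies in no bag, so the decomposition is invalid.

No — edge (i,g) lies in no bag.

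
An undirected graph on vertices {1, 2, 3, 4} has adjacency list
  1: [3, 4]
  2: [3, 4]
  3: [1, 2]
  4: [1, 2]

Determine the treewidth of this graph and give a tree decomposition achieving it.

Treewidth 2.
Bags: B1 = {1, 2, 3}  B2 = {1, 2, 4}
Tree: B1–B2

Each bag holds 3 vertices, so the decomposition has width 2, which upper-bounds the treewidth. Since 1–3–2–4–1 is a cycle in G, G is not acyclic. Forests are exactly the graphs of treewidth ≤ 1, so tw(G) ≥ 2. Hence tw(G) = 2 exactly.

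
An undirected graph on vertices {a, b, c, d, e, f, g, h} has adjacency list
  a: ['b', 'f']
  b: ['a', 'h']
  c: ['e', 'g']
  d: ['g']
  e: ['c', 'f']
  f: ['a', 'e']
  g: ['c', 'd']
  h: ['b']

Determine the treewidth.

A width-1 tree decomposition is:
Bags: B1 = {b, h}  B2 = {a, b}  B3 = {a, f}  B4 = {e, f}  B5 = {c, e}  B6 = {c, g}  B7 = {d, g}
Tree: B1–B2, B2–B3, B3–B4, B4–B5, B5–B6, B6–B7
Each bag holds 2 vertices, so the decomposition has width 1, which upper-bounds the treewidth. Since G has at least one edge (e.g. h–b), it is not an edgeless graph, so tw(G) ≥ 1. Therefore the treewidth is 1.

1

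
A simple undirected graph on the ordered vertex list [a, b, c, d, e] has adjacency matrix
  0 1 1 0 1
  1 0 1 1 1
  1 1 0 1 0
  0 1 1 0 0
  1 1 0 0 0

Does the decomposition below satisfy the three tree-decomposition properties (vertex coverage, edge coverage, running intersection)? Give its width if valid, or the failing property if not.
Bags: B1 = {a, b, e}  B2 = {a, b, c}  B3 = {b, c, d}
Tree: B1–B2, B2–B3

Every vertex of G appears in some bag (union = {a, b, c, d, e}); every edge is covered by a bag; and for each vertex v the set of bags containing v is connected in the bag tree. The decomposition is therefore valid. The largest bag has 3 vertices, so the width is 2.

Yes; width 2.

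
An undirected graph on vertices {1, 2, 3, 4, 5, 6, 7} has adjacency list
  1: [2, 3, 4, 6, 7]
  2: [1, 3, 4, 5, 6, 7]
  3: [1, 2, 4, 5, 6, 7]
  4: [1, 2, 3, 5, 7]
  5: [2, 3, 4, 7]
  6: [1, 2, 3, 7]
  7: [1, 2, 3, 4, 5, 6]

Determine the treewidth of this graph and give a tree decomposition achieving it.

Every bag has size at most 5, so the width is 5 − 1 = 4 and tw(G) ≤ 4. On the other hand G contains the 5-clique {1, 2, 3, 4, 7}. A clique must lie in a single bag of any decomposition, so no decomposition can have width below 4. Hence tw(G) = 4 exactly.

Treewidth 4.
One such decomposition:
Bags: B1 = {1, 2, 3, 6, 7}  B2 = {1, 2, 3, 4, 7}  B3 = {2, 3, 4, 5, 7}
Tree: B1–B2, B2–B3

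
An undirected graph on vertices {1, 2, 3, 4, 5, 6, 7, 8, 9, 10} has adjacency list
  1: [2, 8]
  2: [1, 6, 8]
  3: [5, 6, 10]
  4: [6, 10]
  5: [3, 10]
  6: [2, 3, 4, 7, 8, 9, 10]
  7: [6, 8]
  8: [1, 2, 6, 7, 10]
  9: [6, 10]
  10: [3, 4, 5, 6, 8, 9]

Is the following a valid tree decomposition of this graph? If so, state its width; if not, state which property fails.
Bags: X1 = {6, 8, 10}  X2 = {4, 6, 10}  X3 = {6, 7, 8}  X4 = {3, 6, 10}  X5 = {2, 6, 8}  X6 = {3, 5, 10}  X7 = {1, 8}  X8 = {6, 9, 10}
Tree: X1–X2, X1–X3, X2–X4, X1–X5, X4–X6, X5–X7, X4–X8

A tree decomposition must satisfy three properties: every vertex lies in some bag; for every edge, both endpoints lie together in some bag; and for every vertex, the bags containing it form a connected subtree. Here edge (2,1) lies in no bag, so the decomposition is invalid.

No — edge (2,1) lies in no bag.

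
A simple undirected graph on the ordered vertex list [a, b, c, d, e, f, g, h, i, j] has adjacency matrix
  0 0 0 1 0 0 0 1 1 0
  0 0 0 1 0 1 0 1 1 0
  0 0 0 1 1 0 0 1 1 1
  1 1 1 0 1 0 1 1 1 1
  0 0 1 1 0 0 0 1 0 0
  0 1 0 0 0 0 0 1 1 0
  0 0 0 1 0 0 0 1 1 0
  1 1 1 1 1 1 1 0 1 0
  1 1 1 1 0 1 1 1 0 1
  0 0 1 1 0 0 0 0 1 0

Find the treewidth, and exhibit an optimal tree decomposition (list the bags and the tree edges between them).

Treewidth 3.
Bags: B1 = {c, d, h, i}  B2 = {d, g, h, i}  B3 = {c, d, e, h}  B4 = {b, d, h, i}  B5 = {a, d, h, i}  B6 = {c, d, i, j}  B7 = {b, f, h, i}
Tree: B1–B2, B1–B3, B1–B4, B2–B5, B1–B6, B4–B7

Each bag holds 4 vertices, so the decomposition has width 3, which upper-bounds the treewidth. Conversely, {c, d, i, j} is a clique of size 4, and the vertices of any clique must share a bag in every tree decomposition; so some bag has ≥ 4 vertices and tw(G) ≥ 3. Hence tw(G) = 3 exactly.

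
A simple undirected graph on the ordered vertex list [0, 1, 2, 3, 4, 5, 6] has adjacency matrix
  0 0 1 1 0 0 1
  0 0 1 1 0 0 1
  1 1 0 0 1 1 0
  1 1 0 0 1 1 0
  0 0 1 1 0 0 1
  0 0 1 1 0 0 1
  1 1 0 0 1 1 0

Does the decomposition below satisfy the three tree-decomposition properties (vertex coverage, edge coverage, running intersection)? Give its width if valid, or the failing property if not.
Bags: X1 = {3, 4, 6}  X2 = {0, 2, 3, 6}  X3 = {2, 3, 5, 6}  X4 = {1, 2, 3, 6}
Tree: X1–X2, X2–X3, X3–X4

A tree decomposition must satisfy three properties: every vertex lies in some bag; for every edge, both endpoints lie together in some bag; and for every vertex, the bags containing it form a connected subtree. Here edge (2,4) lies in no bag, so the decomposition is invalid.

No — edge (2,4) lies in no bag.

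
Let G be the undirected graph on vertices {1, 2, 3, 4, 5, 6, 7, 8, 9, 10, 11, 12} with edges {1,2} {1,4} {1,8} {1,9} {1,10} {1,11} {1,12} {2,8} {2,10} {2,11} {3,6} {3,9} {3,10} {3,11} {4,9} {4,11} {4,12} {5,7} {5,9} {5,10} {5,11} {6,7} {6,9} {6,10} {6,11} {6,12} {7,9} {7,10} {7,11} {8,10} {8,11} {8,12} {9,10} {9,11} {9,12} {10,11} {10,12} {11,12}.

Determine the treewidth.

4

A width-4 tree decomposition is:
Bags: B1 = {6, 9, 10, 11, 12}  B2 = {1, 9, 10, 11, 12}  B3 = {6, 7, 9, 10, 11}  B4 = {3, 6, 9, 10, 11}  B5 = {1, 4, 9, 11, 12}  B6 = {5, 7, 9, 10, 11}  B7 = {1, 8, 10, 11, 12}  B8 = {1, 2, 8, 10, 11}
Tree: B1–B2, B1–B3, B3–B4, B2–B5, B3–B6, B2–B7, B7–B8
The largest bag has 5 vertices, giving width 4; this decomposition certifies tw(G) ≤ 4. On the other hand G contains the 5-clique {1, 2, 8, 10, 11}. A clique must lie in a single bag of any decomposition, so no decomposition can have width below 4. The upper and lower bounds meet at 4, so that is the treewidth.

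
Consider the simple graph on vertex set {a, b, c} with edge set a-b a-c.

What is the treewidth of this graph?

A width-1 tree decomposition is:
Bags: B1 = {a, c}  B2 = {a, b}
Tree: B1–B2
Each bag holds 2 vertices, so the decomposition has width 1, which upper-bounds the treewidth. G has an edge, so its treewidth is at least 1. Hence tw(G) = 1 exactly.

1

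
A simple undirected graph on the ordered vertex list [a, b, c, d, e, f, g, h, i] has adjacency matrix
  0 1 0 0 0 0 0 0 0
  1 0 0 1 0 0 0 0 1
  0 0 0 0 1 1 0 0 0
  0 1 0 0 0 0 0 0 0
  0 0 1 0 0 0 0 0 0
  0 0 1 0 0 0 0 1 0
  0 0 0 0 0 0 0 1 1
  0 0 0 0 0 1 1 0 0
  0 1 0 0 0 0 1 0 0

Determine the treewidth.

A width-1 tree decomposition is:
Bags: B1 = {g, h}  B2 = {f, h}  B3 = {g, i}  B4 = {b, i}  B5 = {a, b}  B6 = {b, d}  B7 = {c, f}  B8 = {c, e}
Tree: B1–B2, B1–B3, B3–B4, B4–B5, B5–B6, B2–B7, B7–B8
Every bag has size at most 2, so the width is 2 − 1 = 1 and tw(G) ≤ 1. Any graph with an edge has treewidth ≥ 1, and G has the edge h–g. Therefore the treewidth is 1.

1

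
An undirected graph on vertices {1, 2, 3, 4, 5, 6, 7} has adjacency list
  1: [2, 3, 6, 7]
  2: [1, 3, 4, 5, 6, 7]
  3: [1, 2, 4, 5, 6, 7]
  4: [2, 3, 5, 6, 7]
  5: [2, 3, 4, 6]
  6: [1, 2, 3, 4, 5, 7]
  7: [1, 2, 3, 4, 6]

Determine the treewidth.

4

A width-4 tree decomposition is:
Bags: B1 = {2, 3, 4, 6, 7}  B2 = {1, 2, 3, 6, 7}  B3 = {2, 3, 4, 5, 6}
Tree: B1–B2, B1–B3
Each bag holds 5 vertices, so the decomposition has width 4, which upper-bounds the treewidth. Conversely, {1, 2, 3, 6, 7} is a clique of size 5, and the vertices of any clique must share a bag in every tree decomposition; so some bag has ≥ 5 vertices and tw(G) ≥ 4. Combining the bounds, tw(G) = 4.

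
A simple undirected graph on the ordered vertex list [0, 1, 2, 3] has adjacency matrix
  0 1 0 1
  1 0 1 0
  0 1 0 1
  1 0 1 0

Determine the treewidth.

A width-2 tree decomposition is:
Bags: B1 = {0, 1, 2}  B2 = {0, 2, 3}
Tree: B1–B2
Every bag has size at most 3, so the width is 3 − 1 = 2 and tw(G) ≤ 2. For the lower bound, G contains the cycle 0–1–2–3–0, so G is not a forest; only forests have treewidth ≤ 1, hence tw(G) ≥ 2. Therefore the treewidth is 2.

2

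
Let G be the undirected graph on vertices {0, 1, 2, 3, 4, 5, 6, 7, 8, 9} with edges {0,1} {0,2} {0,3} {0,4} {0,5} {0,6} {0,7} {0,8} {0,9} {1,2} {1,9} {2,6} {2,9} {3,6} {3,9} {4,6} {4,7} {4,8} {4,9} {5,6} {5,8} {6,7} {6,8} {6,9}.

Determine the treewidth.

3

A width-3 tree decomposition is:
Bags: B1 = {0, 4, 6, 7}  B2 = {0, 4, 6, 9}  B3 = {0, 2, 6, 9}  B4 = {0, 1, 2, 9}  B5 = {0, 4, 6, 8}  B6 = {0, 5, 6, 8}  B7 = {0, 3, 6, 9}
Tree: B1–B2, B2–B3, B3–B4, B1–B5, B5–B6, B2–B7
The largest bag has 4 vertices, giving width 3; this decomposition certifies tw(G) ≤ 3. Conversely, {0, 1, 2, 9} is a clique of size 4, and the vertices of any clique must share a bag in every tree decomposition; so some bag has ≥ 4 vertices and tw(G) ≥ 3. Therefore the treewidth is 3.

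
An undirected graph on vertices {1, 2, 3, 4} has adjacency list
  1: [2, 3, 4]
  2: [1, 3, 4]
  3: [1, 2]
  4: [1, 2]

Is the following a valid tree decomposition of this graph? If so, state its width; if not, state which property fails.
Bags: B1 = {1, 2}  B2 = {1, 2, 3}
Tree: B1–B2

A tree decomposition must satisfy three properties: every vertex lies in some bag; for every edge, both endpoints lie together in some bag; and for every vertex, the bags containing it form a connected subtree. Here vertex 4 appears in no bag, so the decomposition is invalid.

No — vertex 4 appears in no bag.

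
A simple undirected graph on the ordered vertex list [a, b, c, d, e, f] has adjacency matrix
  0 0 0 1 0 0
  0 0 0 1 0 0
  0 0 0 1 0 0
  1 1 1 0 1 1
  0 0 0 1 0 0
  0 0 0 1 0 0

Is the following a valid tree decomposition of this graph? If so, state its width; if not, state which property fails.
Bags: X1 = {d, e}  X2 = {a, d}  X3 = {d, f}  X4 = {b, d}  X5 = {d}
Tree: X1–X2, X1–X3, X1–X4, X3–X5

A tree decomposition must satisfy three properties: every vertex lies in some bag; for every edge, both endpoints lie together in some bag; and for every vertex, the bags containing it form a connected subtree. Here vertex c appears in no bag, so the decomposition is invalid.

No — vertex c appears in no bag.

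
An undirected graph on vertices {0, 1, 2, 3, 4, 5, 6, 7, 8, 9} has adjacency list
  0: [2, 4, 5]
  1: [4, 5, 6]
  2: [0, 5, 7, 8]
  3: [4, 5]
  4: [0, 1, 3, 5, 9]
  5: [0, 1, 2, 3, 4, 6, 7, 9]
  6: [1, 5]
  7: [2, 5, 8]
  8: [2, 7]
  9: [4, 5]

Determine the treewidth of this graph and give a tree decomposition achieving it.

Every bag has size at most 3, so the width is 3 − 1 = 2 and tw(G) ≤ 2. Conversely, {2, 7, 8} is a clique of size 3, and the vertices of any clique must share a bag in every tree decomposition; so some bag has ≥ 3 vertices and tw(G) ≥ 2. The upper and lower bounds meet at 2, so that is the treewidth.

Treewidth 2.
One optimal decomposition is:
Bags: B1 = {0, 2, 5}  B2 = {0, 4, 5}  B3 = {1, 4, 5}  B4 = {2, 5, 7}  B5 = {2, 7, 8}  B6 = {3, 4, 5}  B7 = {4, 5, 9}  B8 = {1, 5, 6}
Tree: B1–B2, B2–B3, B1–B4, B4–B5, B3–B6, B3–B7, B3–B8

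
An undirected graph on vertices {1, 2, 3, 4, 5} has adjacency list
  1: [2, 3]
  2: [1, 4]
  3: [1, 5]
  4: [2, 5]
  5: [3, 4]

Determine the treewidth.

2

A width-2 tree decomposition is:
Bags: B1 = {1, 2, 3}  B2 = {2, 3, 5}  B3 = {2, 4, 5}
Tree: B1–B2, B2–B3
Each bag holds 3 vertices, so the decomposition has width 2, which upper-bounds the treewidth. The edges 2–1–3–5–4–2 form a cycle, so G is not a tree and its treewidth is at least 2. Combining the bounds, tw(G) = 2.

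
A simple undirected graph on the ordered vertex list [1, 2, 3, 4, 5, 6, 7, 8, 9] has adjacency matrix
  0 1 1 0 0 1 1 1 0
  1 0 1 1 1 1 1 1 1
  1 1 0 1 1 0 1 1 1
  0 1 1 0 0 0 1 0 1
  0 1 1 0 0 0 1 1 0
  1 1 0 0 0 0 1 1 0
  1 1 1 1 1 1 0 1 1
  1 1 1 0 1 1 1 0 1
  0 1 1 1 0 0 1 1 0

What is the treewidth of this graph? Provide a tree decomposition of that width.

The largest bag has 5 vertices, giving width 4; this decomposition certifies tw(G) ≤ 4. On the other hand G contains the 5-clique {1, 2, 3, 7, 8}. A clique must lie in a single bag of any decomposition, so no decomposition can have width below 4. Combining the bounds, tw(G) = 4.

Treewidth 4.
One such decomposition:
Bags: B1 = {1, 2, 3, 7, 8}  B2 = {2, 3, 7, 8, 9}  B3 = {2, 3, 4, 7, 9}  B4 = {2, 3, 5, 7, 8}  B5 = {1, 2, 6, 7, 8}
Tree: B1–B2, B2–B3, B1–B4, B1–B5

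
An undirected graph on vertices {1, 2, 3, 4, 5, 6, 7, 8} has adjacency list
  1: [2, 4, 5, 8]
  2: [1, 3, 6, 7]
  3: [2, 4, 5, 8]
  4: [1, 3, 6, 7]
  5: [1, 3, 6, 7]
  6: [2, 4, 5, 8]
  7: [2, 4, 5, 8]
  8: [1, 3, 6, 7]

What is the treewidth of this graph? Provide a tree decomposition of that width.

The largest bag has 5 vertices, giving width 4; this decomposition certifies tw(G) ≤ 4. For the lower bound: the 5 vertex sets {3,8}, {5,7}, {4,6}, {1}, {2} are disjoint, each induces a connected subgraph, and every pair is joined by at least one edge of G. Contracting each set to a single vertex therefore yields K_{5} as a minor, and since treewidth is minor-monotone, tw(G) ≥ tw(K_{5}) = 4. Hence tw(G) = 4 exactly.

Treewidth 4.
One such decomposition:
Bags: B1 = {1, 3, 6, 7, 8}  B2 = {1, 3, 5, 6, 7}  B3 = {1, 3, 4, 6, 7}  B4 = {1, 2, 3, 6, 7}
Tree: B1–B2, B2–B3, B3–B4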